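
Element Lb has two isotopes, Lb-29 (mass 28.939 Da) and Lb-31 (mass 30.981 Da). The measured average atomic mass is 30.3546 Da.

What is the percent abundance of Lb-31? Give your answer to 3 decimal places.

With x = fraction of Lb-29 (so Lb-31 is 1 − x):
28.939·x + 30.981·(1 − x) = 30.3546
(28.939 − 30.981)·x = 30.3546 − 30.981
x = -0.6264 / -2.042 = 0.30676 → 30.676% Lb-29, 69.324% Lb-31.

69.324%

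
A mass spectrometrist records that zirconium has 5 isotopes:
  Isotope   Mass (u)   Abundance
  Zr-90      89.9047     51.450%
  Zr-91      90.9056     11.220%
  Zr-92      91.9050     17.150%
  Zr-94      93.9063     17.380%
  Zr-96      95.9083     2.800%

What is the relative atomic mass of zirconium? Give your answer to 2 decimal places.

Weight each isotope mass by its fractional abundance: 0.51450 × 89.9047 + 0.11220 × 90.9056 + 0.17150 × 91.9050 + 0.17380 × 93.9063 + 0.02800 × 95.9083
= 46.25597 + 10.19961 + 15.76171 + 16.32091 + 2.68543 = 91.22363 u

91.22 u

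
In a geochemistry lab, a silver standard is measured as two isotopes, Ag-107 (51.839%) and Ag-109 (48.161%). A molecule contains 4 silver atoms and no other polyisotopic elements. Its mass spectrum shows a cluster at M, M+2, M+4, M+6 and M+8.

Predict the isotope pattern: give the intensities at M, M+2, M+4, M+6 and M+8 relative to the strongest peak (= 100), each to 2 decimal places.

Expanding (0.51839 + 0.48161)^4:
P(M) = 0.51839^4 = 0.072215
P(M+2) = 4 × 0.51839^3 × 0.48161^1 = 0.268365
P(M+4) = 6 × 0.51839^2 × 0.48161^2 = 0.373986
P(M+6) = 4 × 0.51839^1 × 0.48161^3 = 0.231634
P(M+8) = 0.48161^4 = 0.053800
The M+4 peak is largest (0.373986); scaling to 100 gives 19.31 : 71.76 : 100.00 : 61.94 : 14.39.

19.31 : 71.76 : 100.00 : 61.94 : 14.39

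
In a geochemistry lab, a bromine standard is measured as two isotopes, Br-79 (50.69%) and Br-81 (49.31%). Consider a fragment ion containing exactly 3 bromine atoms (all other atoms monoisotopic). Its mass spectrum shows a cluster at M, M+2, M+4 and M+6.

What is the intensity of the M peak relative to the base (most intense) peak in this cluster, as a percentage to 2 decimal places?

34.27%

Binomial terms of (0.5069 + 0.4931)^3: M 0.1302, M+2 0.3801, M+4 0.3698, M+6 0.1199 → M+2 is the base peak.
P(M+2) = C(3,1) × 0.5069^2 × 0.4931^1 = 3 × 0.25694761 × 0.4931 = 0.380103 (base)
P(M) = C(3,0) × 0.5069^3 × 0.4931^0 = 1 × 0.13024674 × 1.0000 = 0.130247
Relative intensity = 0.130247 / 0.380103 × 100 = 34.27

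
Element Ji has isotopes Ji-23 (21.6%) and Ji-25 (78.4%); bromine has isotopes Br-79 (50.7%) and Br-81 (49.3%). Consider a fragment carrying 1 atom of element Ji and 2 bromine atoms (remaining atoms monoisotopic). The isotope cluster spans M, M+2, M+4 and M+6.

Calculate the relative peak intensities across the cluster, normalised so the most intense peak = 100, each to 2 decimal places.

12.49 : 69.64 : 100.00 : 42.88

Element Ji pattern (n=1): 0.2160 : 0.7840
Bromine pattern (n=2): 0.257049 : 0.499902 : 0.243049
Convolve the two distributions (both contribute in 2-u steps):
  M: 0.2160×0.257049 = 0.055523
  M+2: 0.2160×0.499902 + 0.7840×0.257049 = 0.309505
  M+4: 0.2160×0.243049 + 0.7840×0.499902 = 0.444422
  M+6: 0.7840×0.243049 = 0.190550
Scale to base peak (0.444422) = 100: 12.49 : 69.64 : 100.00 : 42.88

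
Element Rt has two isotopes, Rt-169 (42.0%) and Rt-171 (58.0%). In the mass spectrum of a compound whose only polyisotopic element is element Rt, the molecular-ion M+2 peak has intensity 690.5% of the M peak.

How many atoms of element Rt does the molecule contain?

For n independent Rt atoms, I(M+2)/I(M) = n · (abundance Rt-171) / (abundance Rt-169) = n · 0.580/0.420.
n = 6.905 × 0.420/0.580 = 5.00 ≈ 5

5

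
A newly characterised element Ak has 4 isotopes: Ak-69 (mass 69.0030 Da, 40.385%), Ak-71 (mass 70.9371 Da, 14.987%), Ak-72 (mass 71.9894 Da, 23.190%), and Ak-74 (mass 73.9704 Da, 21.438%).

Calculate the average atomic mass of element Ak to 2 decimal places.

71.05 Da

The abundance-weighted mean is 0.40385 × 69.0030 + 0.14987 × 70.9371 + 0.23190 × 71.9894 + 0.21438 × 73.9704
= 27.86686 + 10.63134 + 16.69434 + 15.85777 = 71.05031 Da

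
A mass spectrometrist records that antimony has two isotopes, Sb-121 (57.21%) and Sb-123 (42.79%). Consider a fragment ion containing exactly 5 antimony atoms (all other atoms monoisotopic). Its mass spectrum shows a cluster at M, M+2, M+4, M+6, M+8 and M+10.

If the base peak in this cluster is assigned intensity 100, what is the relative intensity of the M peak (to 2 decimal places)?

Term probabilities: M 0.0613, M+2 0.2292, M+4 0.3428, M+6 0.2564, M+8 0.0959, M+10 0.0143. Base peak = M+4.
P(M+4) = C(5,2) × 0.5721^3 × 0.4279^2 = 10 × 0.18724742 × 0.18309841 = 0.342847 (base)
P(M) = C(5,0) × 0.5721^5 × 0.4279^0 = 1 × 0.06128578 × 1.0000 = 0.061286
Relative intensity = 0.061286 / 0.342847 × 100 = 17.88

17.88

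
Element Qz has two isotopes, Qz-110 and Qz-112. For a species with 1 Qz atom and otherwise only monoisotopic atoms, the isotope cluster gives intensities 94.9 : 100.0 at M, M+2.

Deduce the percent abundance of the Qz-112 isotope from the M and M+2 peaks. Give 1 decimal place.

51.3%

Let p = fractional abundance of Qz-110. I(M+2)/I(M) = [C(1,1)·p^0·(1−p)] / p^1 = 1·(1−p)/p = 100.0/94.9 = 1.0537
(1−p)/p = 1.0537/1 = 1.0537  ⇒  p = 1/(1 + 1.0537) = 0.4869
Qz-110: 48.7%, Qz-112: 51.3%.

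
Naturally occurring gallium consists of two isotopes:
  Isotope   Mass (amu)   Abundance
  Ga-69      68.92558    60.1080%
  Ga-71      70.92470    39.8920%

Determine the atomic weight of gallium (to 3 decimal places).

Weight each isotope mass by its fractional abundance: 0.601080 × 68.92558 + 0.398920 × 70.92470
= 41.429788 + 28.293281 = 69.723069 amu

69.723 amu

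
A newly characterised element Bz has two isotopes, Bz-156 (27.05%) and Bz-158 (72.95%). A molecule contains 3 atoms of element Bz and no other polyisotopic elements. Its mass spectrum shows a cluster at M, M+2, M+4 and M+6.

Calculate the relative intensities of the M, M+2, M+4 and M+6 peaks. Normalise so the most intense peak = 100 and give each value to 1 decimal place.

4.6 : 37.1 : 100.0 : 89.9

Each Bz atom is independently Bz-156 (p = 0.2705) or Bz-158 (q = 0.7295); the cluster is the binomial expansion (p + q)^3.
P(M) = 0.2705^3 = 0.019793
P(M+2) = 3 × 0.2705^2 × 0.7295^1 = 0.160133
P(M+4) = 3 × 0.2705^1 × 0.7295^2 = 0.431856
P(M+6) = 0.7295^3 = 0.388218
The M+4 peak is largest (0.431856); scaling to 100 gives 4.6 : 37.1 : 100.0 : 89.9.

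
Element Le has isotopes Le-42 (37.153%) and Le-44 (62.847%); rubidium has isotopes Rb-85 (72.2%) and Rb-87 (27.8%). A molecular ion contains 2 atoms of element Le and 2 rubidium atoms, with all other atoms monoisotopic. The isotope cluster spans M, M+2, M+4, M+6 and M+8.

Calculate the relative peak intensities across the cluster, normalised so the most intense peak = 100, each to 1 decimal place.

17.8 : 74.0 : 100.0 : 48.2 : 7.6

Element Le pattern (n=2): 0.13803454 : 0.46699092 : 0.39497454
Rubidium pattern (n=2): 0.521284 : 0.401432 : 0.077284
Convolve the two distributions (both contribute in 2-u steps):
  M: 0.13803454×0.521284 = 0.071955
  M+2: 0.13803454×0.401432 + 0.46699092×0.521284 = 0.298846
  M+4: 0.13803454×0.077284 + 0.46699092×0.401432 + 0.39497454×0.521284 = 0.404027
  M+6: 0.46699092×0.077284 + 0.39497454×0.401432 = 0.194646
  M+8: 0.39497454×0.077284 = 0.030525
Scale to base peak (0.404027) = 100: 17.8 : 74.0 : 100.0 : 48.2 : 7.6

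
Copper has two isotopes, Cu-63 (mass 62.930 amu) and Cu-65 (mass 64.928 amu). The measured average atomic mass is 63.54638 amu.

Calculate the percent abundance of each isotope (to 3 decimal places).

Cu-63: 69.150%, Cu-65: 30.850%

Let x be the fractional abundance of Cu-63; then Cu-65 has abundance 1 − x.
62.930·x + 64.928·(1 − x) = 63.54638
(62.930 − 64.928)·x = 63.54638 − 64.928
x = -1.38162 / -1.998 = 0.69150 → 69.150% Cu-63, 30.850% Cu-65.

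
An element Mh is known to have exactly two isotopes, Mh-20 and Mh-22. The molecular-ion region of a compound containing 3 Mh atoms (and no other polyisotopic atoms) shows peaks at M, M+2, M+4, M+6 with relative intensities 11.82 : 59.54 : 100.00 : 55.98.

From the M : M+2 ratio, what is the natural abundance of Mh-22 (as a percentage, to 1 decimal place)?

62.7%

Write p for the Mh-20 fraction. I(M+2)/I(M) = [C(3,1)·p^2·(1−p)] / p^3 = 3·(1−p)/p = 59.54/11.82 = 5.0372
(1−p)/p = 5.0372/3 = 1.6791  ⇒  p = 1/(1 + 1.6791) = 0.3733
Mh-20: 37.3%, Mh-22: 62.7%.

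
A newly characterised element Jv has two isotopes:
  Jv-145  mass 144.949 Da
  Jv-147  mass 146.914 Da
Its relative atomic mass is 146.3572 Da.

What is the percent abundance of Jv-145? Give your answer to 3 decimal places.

28.336%

Let x be the fractional abundance of Jv-145; then Jv-147 has abundance 1 − x.
144.949·x + 146.914·(1 − x) = 146.3572
(144.949 − 146.914)·x = 146.3572 − 146.914
x = -0.5568 / -1.965 = 0.28336 → 28.336% Jv-145, 71.664% Jv-147.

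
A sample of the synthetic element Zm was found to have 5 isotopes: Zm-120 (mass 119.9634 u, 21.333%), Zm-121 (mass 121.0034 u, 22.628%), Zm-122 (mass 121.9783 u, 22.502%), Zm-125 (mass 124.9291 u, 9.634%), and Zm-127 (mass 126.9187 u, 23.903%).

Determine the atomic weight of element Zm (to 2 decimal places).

Ar = Σ fᵢ·mᵢ = 0.21333 × 119.9634 + 0.22628 × 121.0034 + 0.22502 × 121.9783 + 0.09634 × 124.9291 + 0.23903 × 126.9187
= 25.59179 + 27.38065 + 27.44756 + 12.03567 + 30.33738 = 122.79305 u

122.79 u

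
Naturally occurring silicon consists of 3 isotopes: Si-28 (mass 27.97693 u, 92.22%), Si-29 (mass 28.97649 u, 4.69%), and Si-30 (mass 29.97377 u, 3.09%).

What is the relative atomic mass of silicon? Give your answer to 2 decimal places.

The abundance-weighted mean is 0.9222 × 27.97693 + 0.0469 × 28.97649 + 0.0309 × 29.97377
= 25.800325 + 1.358997 + 0.926189 = 28.085511 u

28.09 u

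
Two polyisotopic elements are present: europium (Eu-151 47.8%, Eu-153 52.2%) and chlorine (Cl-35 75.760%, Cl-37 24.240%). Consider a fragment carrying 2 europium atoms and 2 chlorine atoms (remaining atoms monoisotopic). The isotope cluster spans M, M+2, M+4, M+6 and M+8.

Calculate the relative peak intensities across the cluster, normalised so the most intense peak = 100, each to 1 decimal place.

Europium pattern (n=2): 0.228484 : 0.499032 : 0.272484
Chlorine pattern (n=2): 0.57395776 : 0.36728448 : 0.05875776
Convolve the two distributions (both contribute in 2-u steps):
  M: 0.228484×0.57395776 = 0.131140
  M+2: 0.228484×0.36728448 + 0.499032×0.57395776 = 0.370342
  M+4: 0.228484×0.05875776 + 0.499032×0.36728448 + 0.272484×0.57395776 = 0.353106
  M+6: 0.499032×0.05875776 + 0.272484×0.36728448 = 0.129401
  M+8: 0.272484×0.05875776 = 0.016011
Scale to base peak (0.370342) = 100: 35.4 : 100.0 : 95.3 : 34.9 : 4.3

35.4 : 100.0 : 95.3 : 34.9 : 4.3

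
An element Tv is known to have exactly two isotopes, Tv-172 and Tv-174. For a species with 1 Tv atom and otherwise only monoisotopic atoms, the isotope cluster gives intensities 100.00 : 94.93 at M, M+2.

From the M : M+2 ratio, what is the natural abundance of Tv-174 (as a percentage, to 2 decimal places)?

Write p for the Tv-172 fraction. I(M+2)/I(M) = [C(1,1)·p^0·(1−p)] / p^1 = 1·(1−p)/p = 94.93/100.00 = 0.9493
(1−p)/p = 0.9493/1 = 0.9493  ⇒  p = 1/(1 + 0.9493) = 0.5130
Tv-172: 51.30%, Tv-174: 48.70%.

48.70%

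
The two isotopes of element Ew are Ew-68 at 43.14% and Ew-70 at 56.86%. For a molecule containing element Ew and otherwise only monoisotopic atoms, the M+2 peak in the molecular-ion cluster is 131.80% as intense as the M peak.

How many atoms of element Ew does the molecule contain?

1

For n independent Ew atoms, I(M+2)/I(M) = n · (abundance Ew-70) / (abundance Ew-68) = n · 0.5686/0.4314.
n = 1.3180 × 0.4314/0.5686 = 1.00 ≈ 1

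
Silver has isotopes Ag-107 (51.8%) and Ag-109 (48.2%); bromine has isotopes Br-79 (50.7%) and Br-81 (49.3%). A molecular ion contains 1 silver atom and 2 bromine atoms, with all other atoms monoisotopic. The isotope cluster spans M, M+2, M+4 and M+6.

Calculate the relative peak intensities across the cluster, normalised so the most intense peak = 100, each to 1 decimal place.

Silver pattern (n=1): 0.5180 : 0.4820
Bromine pattern (n=2): 0.257049 : 0.499902 : 0.243049
Convolve the two distributions (both contribute in 2-u steps):
  M: 0.5180×0.257049 = 0.133151
  M+2: 0.5180×0.499902 + 0.4820×0.257049 = 0.382847
  M+4: 0.5180×0.243049 + 0.4820×0.499902 = 0.366852
  M+6: 0.4820×0.243049 = 0.117150
Scale to base peak (0.382847) = 100: 34.8 : 100.0 : 95.8 : 30.6

34.8 : 100.0 : 95.8 : 30.6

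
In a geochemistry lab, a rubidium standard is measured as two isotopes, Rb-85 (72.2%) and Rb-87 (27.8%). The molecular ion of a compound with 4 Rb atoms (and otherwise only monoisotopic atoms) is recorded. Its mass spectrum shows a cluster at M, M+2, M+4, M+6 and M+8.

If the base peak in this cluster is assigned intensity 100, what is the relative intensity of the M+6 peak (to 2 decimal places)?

Term probabilities: M 0.2717, M+2 0.4185, M+4 0.2417, M+6 0.0620, M+8 0.0060. Base peak = M+2.
P(M+2) = C(4,1) × 0.722^3 × 0.278^1 = 4 × 0.37636705 × 0.2780 = 0.418520 (base)
P(M+6) = C(4,3) × 0.722^1 × 0.278^3 = 4 × 0.7220 × 0.02148495 = 0.062049
Relative intensity = 0.062049 / 0.418520 × 100 = 14.83

14.83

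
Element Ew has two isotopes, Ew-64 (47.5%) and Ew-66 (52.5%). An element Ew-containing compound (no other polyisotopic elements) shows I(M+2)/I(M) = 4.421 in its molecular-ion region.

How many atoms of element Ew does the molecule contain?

For n independent Ew atoms, I(M+2)/I(M) = n · (abundance Ew-66) / (abundance Ew-64) = n · 0.525/0.475.
n = 4.421 × 0.475/0.525 = 4.00 ≈ 4

4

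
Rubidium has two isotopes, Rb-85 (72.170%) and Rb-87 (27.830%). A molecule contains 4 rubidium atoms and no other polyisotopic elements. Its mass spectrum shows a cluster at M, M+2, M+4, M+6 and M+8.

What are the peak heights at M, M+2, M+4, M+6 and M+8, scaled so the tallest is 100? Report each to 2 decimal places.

The 4 Rb atoms are independent, so intensities follow the terms of (0.72170 + 0.27830)^4.
P(M) = 0.72170^4 = 0.271286
P(M+2) = 4 × 0.72170^3 × 0.27830^1 = 0.418450
P(M+4) = 6 × 0.72170^2 × 0.27830^2 = 0.242042
P(M+6) = 4 × 0.72170^1 × 0.27830^3 = 0.062224
P(M+8) = 0.27830^4 = 0.005999
The M+2 peak is largest (0.418450); scaling to 100 gives 64.83 : 100.00 : 57.84 : 14.87 : 1.43.

64.83 : 100.00 : 57.84 : 14.87 : 1.43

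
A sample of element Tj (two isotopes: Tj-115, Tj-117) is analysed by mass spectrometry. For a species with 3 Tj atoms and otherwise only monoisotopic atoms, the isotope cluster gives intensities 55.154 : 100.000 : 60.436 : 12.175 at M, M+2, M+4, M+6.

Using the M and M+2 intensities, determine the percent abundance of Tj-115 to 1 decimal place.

62.3%

Let p = fractional abundance of Tj-115. I(M+2)/I(M) = [C(3,1)·p^2·(1−p)] / p^3 = 3·(1−p)/p = 100.000/55.154 = 1.8131
(1−p)/p = 1.8131/3 = 0.6044  ⇒  p = 1/(1 + 0.6044) = 0.6233
Tj-115: 62.3%, Tj-117: 37.7%.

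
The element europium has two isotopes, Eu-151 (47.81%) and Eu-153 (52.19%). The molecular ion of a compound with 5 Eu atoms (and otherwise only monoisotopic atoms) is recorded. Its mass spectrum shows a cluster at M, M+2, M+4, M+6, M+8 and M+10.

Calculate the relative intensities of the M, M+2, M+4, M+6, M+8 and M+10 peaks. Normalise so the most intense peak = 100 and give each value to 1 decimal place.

7.7 : 42.0 : 91.6 : 100.0 : 54.6 : 11.9

The 5 Eu atoms are independent, so intensities follow the terms of (0.4781 + 0.5219)^5.
P(M) = 0.4781^5 = 0.024980
P(M+2) = 5 × 0.4781^4 × 0.5219^1 = 0.136343
P(M+4) = 10 × 0.4781^3 × 0.5219^2 = 0.297667
P(M+6) = 10 × 0.4781^2 × 0.5219^3 = 0.324937
P(M+8) = 5 × 0.4781^1 × 0.5219^4 = 0.177353
P(M+10) = 0.5219^5 = 0.038720
The M+6 peak is largest (0.324937); scaling to 100 gives 7.7 : 42.0 : 91.6 : 100.0 : 54.6 : 11.9.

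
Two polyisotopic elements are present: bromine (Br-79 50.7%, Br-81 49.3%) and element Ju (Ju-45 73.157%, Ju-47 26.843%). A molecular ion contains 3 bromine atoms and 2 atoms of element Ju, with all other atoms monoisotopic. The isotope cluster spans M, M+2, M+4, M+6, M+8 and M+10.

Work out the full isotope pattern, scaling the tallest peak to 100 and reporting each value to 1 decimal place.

19.6 : 71.4 : 100.0 : 66.4 : 20.7 : 2.4

Bromine pattern (n=3): 0.13032384 : 0.38017547 : 0.36967753 : 0.11982316
Element Ju pattern (n=2): 0.53519466 : 0.39275067 : 0.07205466
Convolve the two distributions (both contribute in 2-u steps):
  M: 0.13032384×0.53519466 = 0.069749
  M+2: 0.13032384×0.39275067 + 0.38017547×0.53519466 = 0.254653
  M+4: 0.13032384×0.07205466 + 0.38017547×0.39275067 + 0.36967753×0.53519466 = 0.356554
  M+6: 0.38017547×0.07205466 + 0.36967753×0.39275067 + 0.11982316×0.53519466 = 0.236713
  M+8: 0.36967753×0.07205466 + 0.11982316×0.39275067 = 0.073698
  M+10: 0.11982316×0.07205466 = 0.008634
Scale to base peak (0.356554) = 100: 19.6 : 71.4 : 100.0 : 66.4 : 20.7 : 2.4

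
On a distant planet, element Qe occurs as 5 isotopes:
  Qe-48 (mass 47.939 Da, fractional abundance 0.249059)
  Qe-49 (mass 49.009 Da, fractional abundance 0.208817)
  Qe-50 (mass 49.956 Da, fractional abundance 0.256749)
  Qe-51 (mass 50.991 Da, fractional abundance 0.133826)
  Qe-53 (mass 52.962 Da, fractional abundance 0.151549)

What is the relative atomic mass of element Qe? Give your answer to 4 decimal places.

49.8500 Da

Ar = Σ fᵢ·mᵢ = 0.249059 × 47.939 + 0.208817 × 49.009 + 0.256749 × 49.956 + 0.133826 × 50.991 + 0.151549 × 52.962
= 11.93964 + 10.23391 + 12.82615 + 6.82392 + 8.02634 = 49.84996 Da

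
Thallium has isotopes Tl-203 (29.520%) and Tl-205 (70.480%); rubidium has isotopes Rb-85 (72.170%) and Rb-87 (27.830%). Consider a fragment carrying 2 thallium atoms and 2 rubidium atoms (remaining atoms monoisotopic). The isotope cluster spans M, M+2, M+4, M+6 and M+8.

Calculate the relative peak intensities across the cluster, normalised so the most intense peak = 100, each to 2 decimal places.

10.49 : 58.19 : 100.00 : 53.57 : 8.89

Thallium pattern (n=2): 0.08714304 : 0.41611392 : 0.49674304
Rubidium pattern (n=2): 0.52085089 : 0.40169822 : 0.07745089
Convolve the two distributions (both contribute in 2-u steps):
  M: 0.08714304×0.52085089 = 0.045389
  M+2: 0.08714304×0.40169822 + 0.41611392×0.52085089 = 0.251739
  M+4: 0.08714304×0.07745089 + 0.41611392×0.40169822 + 0.49674304×0.52085089 = 0.432631
  M+6: 0.41611392×0.07745089 + 0.49674304×0.40169822 = 0.231769
  M+8: 0.49674304×0.07745089 = 0.038473
Scale to base peak (0.432631) = 100: 10.49 : 58.19 : 100.00 : 53.57 : 8.89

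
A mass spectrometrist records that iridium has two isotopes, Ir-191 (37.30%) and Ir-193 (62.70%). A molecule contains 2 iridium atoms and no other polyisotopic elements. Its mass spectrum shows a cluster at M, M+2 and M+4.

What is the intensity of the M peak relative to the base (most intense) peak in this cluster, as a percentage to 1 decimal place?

(0.3730 + 0.6270)^2 gives M 0.1391, M+2 0.4677, M+4 0.3931; the largest is M+2.
P(M+2) = C(2,1) × 0.3730^1 × 0.6270^1 = 2 × 0.3730 × 0.6270 = 0.467742 (base)
P(M) = C(2,0) × 0.3730^2 × 0.6270^0 = 1 × 0.139129 × 1.0000 = 0.139129
Relative intensity = 0.139129 / 0.467742 × 100 = 29.7

29.7%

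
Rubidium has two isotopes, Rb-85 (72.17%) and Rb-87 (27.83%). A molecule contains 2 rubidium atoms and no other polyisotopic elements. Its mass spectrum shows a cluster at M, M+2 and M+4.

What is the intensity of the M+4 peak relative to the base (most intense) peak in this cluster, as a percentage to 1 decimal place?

Term probabilities: M 0.5209, M+2 0.4017, M+4 0.0775. Base peak = M.
P(M) = C(2,0) × 0.7217^2 × 0.2783^0 = 1 × 0.52085089 × 1.0000 = 0.520851 (base)
P(M+4) = C(2,2) × 0.7217^0 × 0.2783^2 = 1 × 1.0000 × 0.07745089 = 0.077451
Relative intensity = 0.077451 / 0.520851 × 100 = 14.9

14.9%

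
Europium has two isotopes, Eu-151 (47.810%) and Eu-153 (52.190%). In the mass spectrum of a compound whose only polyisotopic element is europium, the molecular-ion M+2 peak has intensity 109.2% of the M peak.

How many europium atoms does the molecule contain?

The M+2/M ratio from n Eu atoms is n · q/p = n · 0.52190/0.47810.
n = 1.092 × 0.47810/0.52190 = 1.00 ≈ 1

1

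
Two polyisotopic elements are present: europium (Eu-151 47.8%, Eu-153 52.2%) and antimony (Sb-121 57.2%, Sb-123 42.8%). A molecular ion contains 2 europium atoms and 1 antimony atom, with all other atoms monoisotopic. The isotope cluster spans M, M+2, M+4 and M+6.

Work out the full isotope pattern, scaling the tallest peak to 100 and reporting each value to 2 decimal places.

34.10 : 100.00 : 96.40 : 30.43

Europium pattern (n=2): 0.228484 : 0.499032 : 0.272484
Antimony pattern (n=1): 0.5720 : 0.4280
Convolve the two distributions (both contribute in 2-u steps):
  M: 0.228484×0.5720 = 0.130693
  M+2: 0.228484×0.4280 + 0.499032×0.5720 = 0.383237
  M+4: 0.499032×0.4280 + 0.272484×0.5720 = 0.369447
  M+6: 0.272484×0.4280 = 0.116623
Scale to base peak (0.383237) = 100: 34.10 : 100.00 : 96.40 : 30.43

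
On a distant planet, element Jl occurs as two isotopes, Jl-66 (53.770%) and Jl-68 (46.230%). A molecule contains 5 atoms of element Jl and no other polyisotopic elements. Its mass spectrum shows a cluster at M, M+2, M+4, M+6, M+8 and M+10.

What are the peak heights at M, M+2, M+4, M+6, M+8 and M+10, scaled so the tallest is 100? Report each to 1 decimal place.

The 5 Jl atoms are independent, so intensities follow the terms of (0.53770 + 0.46230)^5.
P(M) = 0.53770^5 = 0.044947
P(M+2) = 5 × 0.53770^4 × 0.46230^1 = 0.193221
P(M+4) = 10 × 0.53770^3 × 0.46230^2 = 0.332252
P(M+6) = 10 × 0.53770^2 × 0.46230^3 = 0.285662
P(M+8) = 5 × 0.53770^1 × 0.46230^4 = 0.122802
P(M+10) = 0.46230^5 = 0.021116
The M+4 peak is largest (0.332252); scaling to 100 gives 13.5 : 58.2 : 100.0 : 86.0 : 37.0 : 6.4.

13.5 : 58.2 : 100.0 : 86.0 : 37.0 : 6.4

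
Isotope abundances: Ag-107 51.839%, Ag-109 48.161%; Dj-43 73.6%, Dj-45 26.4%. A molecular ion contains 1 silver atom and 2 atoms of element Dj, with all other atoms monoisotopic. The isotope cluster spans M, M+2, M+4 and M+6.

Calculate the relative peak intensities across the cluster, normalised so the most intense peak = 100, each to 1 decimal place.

Silver pattern (n=1): 0.51839 : 0.48161
Element Dj pattern (n=2): 0.541696 : 0.388608 : 0.069696
Convolve the two distributions (both contribute in 2-u steps):
  M: 0.51839×0.541696 = 0.280810
  M+2: 0.51839×0.388608 + 0.48161×0.541696 = 0.462337
  M+4: 0.51839×0.069696 + 0.48161×0.388608 = 0.223287
  M+6: 0.48161×0.069696 = 0.033566
Scale to base peak (0.462337) = 100: 60.7 : 100.0 : 48.3 : 7.3

60.7 : 100.0 : 48.3 : 7.3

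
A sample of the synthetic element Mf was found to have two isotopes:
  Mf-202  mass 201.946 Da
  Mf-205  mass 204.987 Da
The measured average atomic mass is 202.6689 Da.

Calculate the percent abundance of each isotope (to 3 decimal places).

With x = fraction of Mf-202 (so Mf-205 is 1 − x):
201.946·x + 204.987·(1 − x) = 202.6689
(201.946 − 204.987)·x = 202.6689 − 204.987
x = -2.3181 / -3.041 = 0.76228 → 76.228% Mf-202, 23.772% Mf-205.

Mf-202: 76.228%, Mf-205: 23.772%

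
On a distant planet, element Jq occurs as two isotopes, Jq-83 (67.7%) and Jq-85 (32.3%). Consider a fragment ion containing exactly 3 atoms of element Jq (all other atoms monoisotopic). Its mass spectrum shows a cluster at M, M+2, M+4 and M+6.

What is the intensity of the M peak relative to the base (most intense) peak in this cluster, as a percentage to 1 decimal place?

69.9%

Term probabilities: M 0.3103, M+2 0.4441, M+4 0.2119, M+6 0.0337. Base peak = M+2.
P(M+2) = C(3,1) × 0.677^2 × 0.323^1 = 3 × 0.458329 × 0.3230 = 0.444121 (base)
P(M) = C(3,0) × 0.677^3 × 0.323^0 = 1 × 0.31028873 × 1.0000 = 0.310289
Relative intensity = 0.310289 / 0.444121 × 100 = 69.9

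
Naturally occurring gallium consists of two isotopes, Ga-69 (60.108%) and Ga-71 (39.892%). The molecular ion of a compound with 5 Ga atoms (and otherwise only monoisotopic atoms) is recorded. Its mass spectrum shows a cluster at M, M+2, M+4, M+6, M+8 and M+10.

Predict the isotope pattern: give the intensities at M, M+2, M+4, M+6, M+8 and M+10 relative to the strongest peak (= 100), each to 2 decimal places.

22.70 : 75.34 : 100.00 : 66.37 : 22.02 : 2.92

Expanding (0.60108 + 0.39892)^5:
P(M) = 0.60108^5 = 0.078462
P(M+2) = 5 × 0.60108^4 × 0.39892^1 = 0.260366
P(M+4) = 10 × 0.60108^3 × 0.39892^2 = 0.345596
P(M+6) = 10 × 0.60108^2 × 0.39892^3 = 0.229362
P(M+8) = 5 × 0.60108^1 × 0.39892^4 = 0.076111
P(M+10) = 0.39892^5 = 0.010103
The M+4 peak is largest (0.345596); scaling to 100 gives 22.70 : 75.34 : 100.00 : 66.37 : 22.02 : 2.92.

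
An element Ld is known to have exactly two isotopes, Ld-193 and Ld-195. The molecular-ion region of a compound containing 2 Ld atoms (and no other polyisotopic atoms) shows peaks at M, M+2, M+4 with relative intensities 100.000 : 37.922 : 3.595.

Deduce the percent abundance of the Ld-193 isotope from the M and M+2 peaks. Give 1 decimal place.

84.1%

Let p = fractional abundance of Ld-193. I(M+2)/I(M) = [C(2,1)·p^1·(1−p)] / p^2 = 2·(1−p)/p = 37.922/100.000 = 0.3792
(1−p)/p = 0.3792/2 = 0.1896  ⇒  p = 1/(1 + 0.1896) = 0.8406
Ld-193: 84.1%, Ld-195: 15.9%.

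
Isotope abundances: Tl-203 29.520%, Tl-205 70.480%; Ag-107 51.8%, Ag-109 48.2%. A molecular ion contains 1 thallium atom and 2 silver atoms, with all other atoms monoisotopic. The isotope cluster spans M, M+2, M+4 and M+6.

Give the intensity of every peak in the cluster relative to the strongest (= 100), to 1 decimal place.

18.8 : 80.0 : 100.0 : 38.9

Thallium pattern (n=1): 0.2952 : 0.7048
Silver pattern (n=2): 0.268324 : 0.499352 : 0.232324
Convolve the two distributions (both contribute in 2-u steps):
  M: 0.2952×0.268324 = 0.079209
  M+2: 0.2952×0.499352 + 0.7048×0.268324 = 0.336523
  M+4: 0.2952×0.232324 + 0.7048×0.499352 = 0.420525
  M+6: 0.7048×0.232324 = 0.163742
Scale to base peak (0.420525) = 100: 18.8 : 80.0 : 100.0 : 38.9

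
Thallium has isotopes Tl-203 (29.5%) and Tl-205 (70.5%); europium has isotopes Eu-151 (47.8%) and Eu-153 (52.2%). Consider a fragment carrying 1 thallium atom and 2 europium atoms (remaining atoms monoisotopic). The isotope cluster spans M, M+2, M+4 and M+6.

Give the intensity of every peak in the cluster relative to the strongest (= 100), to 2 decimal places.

15.60 : 71.33 : 100.00 : 44.45

Thallium pattern (n=1): 0.2950 : 0.7050
Europium pattern (n=2): 0.228484 : 0.499032 : 0.272484
Convolve the two distributions (both contribute in 2-u steps):
  M: 0.2950×0.228484 = 0.067403
  M+2: 0.2950×0.499032 + 0.7050×0.228484 = 0.308296
  M+4: 0.2950×0.272484 + 0.7050×0.499032 = 0.432200
  M+6: 0.7050×0.272484 = 0.192101
Scale to base peak (0.432200) = 100: 15.60 : 71.33 : 100.00 : 44.45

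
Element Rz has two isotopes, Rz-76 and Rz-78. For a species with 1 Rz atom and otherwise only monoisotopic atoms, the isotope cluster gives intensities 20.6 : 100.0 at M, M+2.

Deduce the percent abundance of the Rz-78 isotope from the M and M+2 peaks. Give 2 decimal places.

Write p for the Rz-76 fraction. I(M+2)/I(M) = [C(1,1)·p^0·(1−p)] / p^1 = 1·(1−p)/p = 100.0/20.6 = 4.8544
(1−p)/p = 4.8544/1 = 4.8544  ⇒  p = 1/(1 + 4.8544) = 0.1708
Rz-76: 17.08%, Rz-78: 82.92%.

82.92%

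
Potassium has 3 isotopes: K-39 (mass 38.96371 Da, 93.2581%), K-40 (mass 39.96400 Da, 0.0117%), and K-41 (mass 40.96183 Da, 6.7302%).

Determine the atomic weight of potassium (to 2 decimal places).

39.10 Da

Ar = Σ fᵢ·mᵢ = 0.932581 × 38.96371 + 0.000117 × 39.96400 + 0.067302 × 40.96183
= 36.336816 + 0.004676 + 2.756813 = 39.098305 Da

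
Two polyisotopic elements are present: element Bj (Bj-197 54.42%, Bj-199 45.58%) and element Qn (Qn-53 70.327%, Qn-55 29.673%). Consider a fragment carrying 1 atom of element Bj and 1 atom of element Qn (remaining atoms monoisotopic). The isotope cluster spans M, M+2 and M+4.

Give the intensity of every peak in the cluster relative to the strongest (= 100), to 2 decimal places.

Element Bj pattern (n=1): 0.5442 : 0.4558
Element Qn pattern (n=1): 0.70327 : 0.29673
Convolve the two distributions (both contribute in 2-u steps):
  M: 0.5442×0.70327 = 0.382720
  M+2: 0.5442×0.29673 + 0.4558×0.70327 = 0.482031
  M+4: 0.4558×0.29673 = 0.135250
Scale to base peak (0.482031) = 100: 79.40 : 100.00 : 28.06

79.40 : 100.00 : 28.06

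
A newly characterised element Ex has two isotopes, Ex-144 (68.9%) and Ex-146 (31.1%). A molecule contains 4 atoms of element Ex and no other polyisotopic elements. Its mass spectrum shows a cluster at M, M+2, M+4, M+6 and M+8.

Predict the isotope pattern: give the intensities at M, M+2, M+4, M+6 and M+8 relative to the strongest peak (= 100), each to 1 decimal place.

The 4 Ex atoms are independent, so intensities follow the terms of (0.689 + 0.311)^4.
P(M) = 0.689^4 = 0.225360
P(M+2) = 4 × 0.689^3 × 0.311^1 = 0.406891
P(M+4) = 6 × 0.689^2 × 0.311^2 = 0.275493
P(M+6) = 4 × 0.689^1 × 0.311^3 = 0.082901
P(M+8) = 0.311^4 = 0.009355
The M+2 peak is largest (0.406891); scaling to 100 gives 55.4 : 100.0 : 67.7 : 20.4 : 2.3.

55.4 : 100.0 : 67.7 : 20.4 : 2.3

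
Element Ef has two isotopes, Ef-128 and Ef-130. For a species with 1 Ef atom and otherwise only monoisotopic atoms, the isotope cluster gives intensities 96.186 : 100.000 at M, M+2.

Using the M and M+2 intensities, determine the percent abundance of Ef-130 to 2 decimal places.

If p is the fraction of Ef that is Ef-128, then I(M+2)/I(M) = [C(1,1)·p^0·(1−p)] / p^1 = 1·(1−p)/p = 100.000/96.186 = 1.0397
(1−p)/p = 1.0397/1 = 1.0397  ⇒  p = 1/(1 + 1.0397) = 0.4903
Ef-128: 49.03%, Ef-130: 50.97%.

50.97%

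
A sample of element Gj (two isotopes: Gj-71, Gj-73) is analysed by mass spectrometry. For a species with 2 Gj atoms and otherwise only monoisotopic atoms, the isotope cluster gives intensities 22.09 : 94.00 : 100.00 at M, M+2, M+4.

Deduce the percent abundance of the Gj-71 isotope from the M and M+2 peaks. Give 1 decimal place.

If p is the fraction of Gj that is Gj-71, then I(M+2)/I(M) = [C(2,1)·p^1·(1−p)] / p^2 = 2·(1−p)/p = 94.00/22.09 = 4.2553
(1−p)/p = 4.2553/2 = 2.1277  ⇒  p = 1/(1 + 2.1277) = 0.3197
Gj-71: 32.0%, Gj-73: 68.0%.

32.0%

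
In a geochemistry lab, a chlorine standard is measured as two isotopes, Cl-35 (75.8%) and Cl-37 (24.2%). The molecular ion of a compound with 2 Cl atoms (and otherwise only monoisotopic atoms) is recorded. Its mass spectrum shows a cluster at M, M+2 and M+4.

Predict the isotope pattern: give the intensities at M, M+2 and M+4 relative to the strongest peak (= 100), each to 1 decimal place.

100.0 : 63.9 : 10.2

Expanding (0.758 + 0.242)^2:
P(M) = 0.758^2 = 0.574564
P(M+2) = 2 × 0.758^1 × 0.242^1 = 0.366872
P(M+4) = 0.242^2 = 0.058564
The M peak is largest (0.574564); scaling to 100 gives 100.0 : 63.9 : 10.2.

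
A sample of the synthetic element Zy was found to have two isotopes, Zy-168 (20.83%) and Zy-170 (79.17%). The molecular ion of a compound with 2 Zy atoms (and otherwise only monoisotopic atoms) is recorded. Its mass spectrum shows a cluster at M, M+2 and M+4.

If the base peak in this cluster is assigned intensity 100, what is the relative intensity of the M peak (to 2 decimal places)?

6.92

(0.2083 + 0.7917)^2 gives M 0.0434, M+2 0.3298, M+4 0.6268; the largest is M+4.
P(M+4) = C(2,2) × 0.2083^0 × 0.7917^2 = 1 × 1.0000 × 0.62678889 = 0.626789 (base)
P(M) = C(2,0) × 0.2083^2 × 0.7917^0 = 1 × 0.04338889 × 1.0000 = 0.043389
Relative intensity = 0.043389 / 0.626789 × 100 = 6.92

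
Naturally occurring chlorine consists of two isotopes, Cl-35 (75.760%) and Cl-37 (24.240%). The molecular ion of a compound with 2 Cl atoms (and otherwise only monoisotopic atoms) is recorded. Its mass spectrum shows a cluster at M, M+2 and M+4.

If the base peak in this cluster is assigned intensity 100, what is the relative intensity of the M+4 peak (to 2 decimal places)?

(0.75760 + 0.24240)^2 gives M 0.5740, M+2 0.3673, M+4 0.0588; the largest is M.
P(M) = C(2,0) × 0.75760^2 × 0.24240^0 = 1 × 0.57395776 × 1.0000 = 0.573958 (base)
P(M+4) = C(2,2) × 0.75760^0 × 0.24240^2 = 1 × 1.0000 × 0.05875776 = 0.058758
Relative intensity = 0.058758 / 0.573958 × 100 = 10.24

10.24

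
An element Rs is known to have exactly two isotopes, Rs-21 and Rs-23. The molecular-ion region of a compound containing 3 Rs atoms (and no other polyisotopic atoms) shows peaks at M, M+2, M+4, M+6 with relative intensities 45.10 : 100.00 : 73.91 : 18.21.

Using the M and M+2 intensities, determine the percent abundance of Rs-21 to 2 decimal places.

57.50%

Write p for the Rs-21 fraction. I(M+2)/I(M) = [C(3,1)·p^2·(1−p)] / p^3 = 3·(1−p)/p = 100.00/45.10 = 2.2173
(1−p)/p = 2.2173/3 = 0.7391  ⇒  p = 1/(1 + 0.7391) = 0.5750
Rs-21: 57.50%, Rs-23: 42.50%.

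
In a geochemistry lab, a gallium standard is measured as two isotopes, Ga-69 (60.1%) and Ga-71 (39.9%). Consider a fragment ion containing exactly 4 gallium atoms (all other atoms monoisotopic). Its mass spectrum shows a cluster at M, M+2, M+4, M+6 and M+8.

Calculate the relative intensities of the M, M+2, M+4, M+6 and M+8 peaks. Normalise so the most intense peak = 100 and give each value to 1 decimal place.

37.7 : 100.0 : 99.6 : 44.1 : 7.3

Each Ga atom is independently Ga-69 (p = 0.601) or Ga-71 (q = 0.399); the cluster is the binomial expansion (p + q)^4.
P(M) = 0.601^4 = 0.130466
P(M+2) = 4 × 0.601^3 × 0.399^1 = 0.346463
P(M+4) = 6 × 0.601^2 × 0.399^2 = 0.345021
P(M+6) = 4 × 0.601^1 × 0.399^3 = 0.152705
P(M+8) = 0.399^4 = 0.025345
The M+2 peak is largest (0.346463); scaling to 100 gives 37.7 : 100.0 : 99.6 : 44.1 : 7.3.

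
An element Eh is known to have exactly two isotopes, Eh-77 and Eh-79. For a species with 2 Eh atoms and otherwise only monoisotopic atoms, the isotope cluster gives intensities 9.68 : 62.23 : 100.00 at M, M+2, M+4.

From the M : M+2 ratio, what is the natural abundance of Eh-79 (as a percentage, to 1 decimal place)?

76.3%

If p is the fraction of Eh that is Eh-77, then I(M+2)/I(M) = [C(2,1)·p^1·(1−p)] / p^2 = 2·(1−p)/p = 62.23/9.68 = 6.4287
(1−p)/p = 6.4287/2 = 3.2144  ⇒  p = 1/(1 + 3.2144) = 0.2373
Eh-77: 23.7%, Eh-79: 76.3%.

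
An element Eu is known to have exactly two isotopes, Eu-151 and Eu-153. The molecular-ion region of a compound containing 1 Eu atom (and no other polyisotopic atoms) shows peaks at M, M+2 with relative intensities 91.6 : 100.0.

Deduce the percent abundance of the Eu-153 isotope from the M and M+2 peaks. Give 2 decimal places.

Write p for the Eu-151 fraction. I(M+2)/I(M) = [C(1,1)·p^0·(1−p)] / p^1 = 1·(1−p)/p = 100.0/91.6 = 1.0917
(1−p)/p = 1.0917/1 = 1.0917  ⇒  p = 1/(1 + 1.0917) = 0.4781
Eu-151: 47.81%, Eu-153: 52.19%.

52.19%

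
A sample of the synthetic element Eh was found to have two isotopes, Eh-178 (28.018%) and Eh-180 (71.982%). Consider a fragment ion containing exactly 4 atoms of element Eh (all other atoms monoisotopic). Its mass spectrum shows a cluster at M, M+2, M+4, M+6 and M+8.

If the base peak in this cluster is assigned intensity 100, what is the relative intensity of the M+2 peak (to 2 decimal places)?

15.15

(0.28018 + 0.71982)^4 gives M 0.0062, M+2 0.0633, M+4 0.2440, M+6 0.4180, M+8 0.2685; the largest is M+6.
P(M+6) = C(4,3) × 0.28018^1 × 0.71982^3 = 4 × 0.28018 × 0.37296813 = 0.417993 (base)
P(M+2) = C(4,1) × 0.28018^3 × 0.71982^1 = 4 × 0.02199436 × 0.71982 = 0.063328
Relative intensity = 0.063328 / 0.417993 × 100 = 15.15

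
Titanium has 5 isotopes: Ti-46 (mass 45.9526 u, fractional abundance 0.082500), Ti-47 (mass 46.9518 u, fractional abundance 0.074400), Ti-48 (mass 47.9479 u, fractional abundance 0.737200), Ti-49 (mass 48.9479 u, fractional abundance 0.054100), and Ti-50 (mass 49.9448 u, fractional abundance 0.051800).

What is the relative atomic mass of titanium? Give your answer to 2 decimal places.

Average mass = Σ (abundance × isotope mass) = 0.082500 × 45.9526 + 0.074400 × 46.9518 + 0.737200 × 47.9479 + 0.054100 × 48.9479 + 0.051800 × 49.9448
= 3.79109 + 3.49321 + 35.34719 + 2.64808 + 2.58714 = 47.86671 u

47.87 u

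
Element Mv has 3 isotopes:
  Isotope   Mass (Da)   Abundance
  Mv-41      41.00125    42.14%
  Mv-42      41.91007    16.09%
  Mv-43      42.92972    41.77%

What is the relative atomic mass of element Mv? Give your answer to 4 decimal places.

Average mass = Σ (abundance × isotope mass) = 0.4214 × 41.00125 + 0.1609 × 41.91007 + 0.4177 × 42.92972
= 17.277927 + 6.743330 + 17.931744 = 41.953001 Da

41.9530 Da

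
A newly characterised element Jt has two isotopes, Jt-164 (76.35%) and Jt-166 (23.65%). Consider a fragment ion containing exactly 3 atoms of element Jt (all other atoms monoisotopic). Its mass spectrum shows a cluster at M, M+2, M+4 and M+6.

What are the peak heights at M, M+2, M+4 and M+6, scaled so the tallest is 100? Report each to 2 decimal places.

Each Jt atom is independently Jt-164 (p = 0.7635) or Jt-166 (q = 0.2365); the cluster is the binomial expansion (p + q)^3.
P(M) = 0.7635^3 = 0.445069
P(M+2) = 3 × 0.7635^2 × 0.2365^1 = 0.413590
P(M+4) = 3 × 0.7635^1 × 0.2365^2 = 0.128113
P(M+6) = 0.2365^3 = 0.013228
The M peak is largest (0.445069); scaling to 100 gives 100.00 : 92.93 : 28.78 : 2.97.

100.00 : 92.93 : 28.78 : 2.97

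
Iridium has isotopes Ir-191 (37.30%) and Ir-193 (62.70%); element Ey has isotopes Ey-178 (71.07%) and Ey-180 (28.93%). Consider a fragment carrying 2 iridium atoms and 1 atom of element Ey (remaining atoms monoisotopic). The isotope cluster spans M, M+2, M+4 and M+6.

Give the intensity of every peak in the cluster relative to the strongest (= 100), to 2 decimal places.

Iridium pattern (n=2): 0.139129 : 0.467742 : 0.393129
Element Ey pattern (n=1): 0.7107 : 0.2893
Convolve the two distributions (both contribute in 2-u steps):
  M: 0.139129×0.7107 = 0.098879
  M+2: 0.139129×0.2893 + 0.467742×0.7107 = 0.372674
  M+4: 0.467742×0.2893 + 0.393129×0.7107 = 0.414715
  M+6: 0.393129×0.2893 = 0.113732
Scale to base peak (0.414715) = 100: 23.84 : 89.86 : 100.00 : 27.42

23.84 : 89.86 : 100.00 : 27.42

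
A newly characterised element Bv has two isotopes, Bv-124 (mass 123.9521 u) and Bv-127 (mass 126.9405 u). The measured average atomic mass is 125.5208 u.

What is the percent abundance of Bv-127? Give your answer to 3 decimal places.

Let x be the fractional abundance of Bv-124; then Bv-127 has abundance 1 − x.
123.9521·x + 126.9405·(1 − x) = 125.5208
(123.9521 − 126.9405)·x = 125.5208 − 126.9405
x = -1.4197 / -2.9884 = 0.47507 → 47.507% Bv-124, 52.493% Bv-127.

52.493%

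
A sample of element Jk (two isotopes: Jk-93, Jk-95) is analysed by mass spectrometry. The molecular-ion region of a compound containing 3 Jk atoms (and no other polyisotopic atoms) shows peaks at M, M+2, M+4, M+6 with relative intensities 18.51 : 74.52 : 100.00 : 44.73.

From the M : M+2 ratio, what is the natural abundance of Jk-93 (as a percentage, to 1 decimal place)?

Write p for the Jk-93 fraction. I(M+2)/I(M) = [C(3,1)·p^2·(1−p)] / p^3 = 3·(1−p)/p = 74.52/18.51 = 4.0259
(1−p)/p = 4.0259/3 = 1.3420  ⇒  p = 1/(1 + 1.3420) = 0.4270
Jk-93: 42.7%, Jk-95: 57.3%.

42.7%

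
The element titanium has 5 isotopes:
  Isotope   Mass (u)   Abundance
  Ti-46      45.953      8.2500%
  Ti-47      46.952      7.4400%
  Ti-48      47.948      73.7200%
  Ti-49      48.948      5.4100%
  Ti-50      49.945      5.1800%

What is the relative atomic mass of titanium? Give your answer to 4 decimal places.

47.8669 u

Weight each isotope mass by its fractional abundance: 0.082500 × 45.953 + 0.074400 × 46.952 + 0.737200 × 47.948 + 0.054100 × 48.948 + 0.051800 × 49.945
= 3.79112 + 3.49323 + 35.34727 + 2.64809 + 2.58715 = 47.86686 u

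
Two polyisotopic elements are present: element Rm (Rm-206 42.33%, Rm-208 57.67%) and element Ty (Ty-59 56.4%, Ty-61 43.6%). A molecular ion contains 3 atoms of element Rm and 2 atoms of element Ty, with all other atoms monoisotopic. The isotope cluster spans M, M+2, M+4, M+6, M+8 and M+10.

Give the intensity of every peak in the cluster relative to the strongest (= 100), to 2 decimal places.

7.36 : 41.48 : 91.93 : 100.00 : 53.29 : 11.13

Element Rm pattern (n=3): 0.07584812 : 0.31000432 : 0.42234701 : 0.19180055
Element Ty pattern (n=2): 0.318096 : 0.491808 : 0.190096
Convolve the two distributions (both contribute in 2-u steps):
  M: 0.07584812×0.318096 = 0.024127
  M+2: 0.07584812×0.491808 + 0.31000432×0.318096 = 0.135914
  M+4: 0.07584812×0.190096 + 0.31000432×0.491808 + 0.42234701×0.318096 = 0.301228
  M+6: 0.31000432×0.190096 + 0.42234701×0.491808 + 0.19180055×0.318096 = 0.327655
  M+8: 0.42234701×0.190096 + 0.19180055×0.491808 = 0.174616
  M+10: 0.19180055×0.190096 = 0.036461
Scale to base peak (0.327655) = 100: 7.36 : 41.48 : 91.93 : 100.00 : 53.29 : 11.13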